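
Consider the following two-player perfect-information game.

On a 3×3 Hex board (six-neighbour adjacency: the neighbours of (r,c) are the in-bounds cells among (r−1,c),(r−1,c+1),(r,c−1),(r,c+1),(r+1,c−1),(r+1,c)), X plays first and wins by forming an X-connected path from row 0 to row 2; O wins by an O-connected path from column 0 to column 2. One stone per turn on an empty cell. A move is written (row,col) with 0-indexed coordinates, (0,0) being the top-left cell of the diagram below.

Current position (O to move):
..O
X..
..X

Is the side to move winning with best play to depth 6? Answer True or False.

O winning at [..O/X../..X]: False

[..O/X../..X] O move#1: (0,0):-1/O.O/X../..X*, (0,1):-1/.OO/X../..X, (1,1):-1/..O/XO./..X, (1,2):-1/..O/X.O/..X, (2,0):-1/..O/X../O.X, (2,1):-1/..O/X../.OX
[O.O/X../..X] X move#2: (0,1):+1/OXO/X../..X*, (1,1):-1/O.O/XX./..X, (1,2):-1/O.O/X.X/..X, (2,0):-1/O.O/X../X.X, (2,1):-1/O.O/X../.XX
[OXO/X../..X] O move#3: (1,1):-1/OXO/XO./..X*, (1,2):-1/OXO/X.O/..X, (2,0):-1/OXO/X../O.X, (2,1):-1/OXO/X../.OX
[OXO/XO./..X] X move#4: (1,2):-1/OXO/XOX/..X, (2,0):+1/OXO/XO./X.X*, (2,1):-1/OXO/XO./.XX
[OXO/XO./X.X] end (terminal -1, O#5); searched ..O/X../..X to 6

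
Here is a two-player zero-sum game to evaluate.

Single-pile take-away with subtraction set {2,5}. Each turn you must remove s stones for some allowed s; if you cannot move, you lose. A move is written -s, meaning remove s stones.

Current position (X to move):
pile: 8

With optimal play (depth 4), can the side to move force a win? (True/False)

X winning at [8]: False

[8] X move#1: -2:-1/6*, -5:-1/3
[6] O move#2: -2:+1/4*, -5:+1/1
[4] X move#3: -2:-1/2*
[2] O move#4: -2:+1/0*
[0] end (terminal -1, X#5); searched 8 to 4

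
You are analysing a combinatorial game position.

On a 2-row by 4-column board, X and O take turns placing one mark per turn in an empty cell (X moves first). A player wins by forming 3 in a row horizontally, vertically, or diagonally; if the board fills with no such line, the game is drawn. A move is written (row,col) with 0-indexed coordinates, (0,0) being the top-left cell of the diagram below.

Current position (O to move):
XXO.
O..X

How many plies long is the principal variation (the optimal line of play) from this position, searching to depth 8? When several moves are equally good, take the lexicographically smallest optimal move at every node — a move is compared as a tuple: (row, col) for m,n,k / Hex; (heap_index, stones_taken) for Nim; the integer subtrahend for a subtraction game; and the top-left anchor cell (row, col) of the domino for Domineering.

p1 O@[XXO./O..X]: (0,3)[XXOO/O..X]+0* (1,1)[XXO./OO.X]+0 (1,2)[XXO./O.OX]+0
p2 X@[XXOO/O..X]: (1,1)[XXOO/OX.X]+0* (1,2)[XXOO/O.XX]+0
p3 O@[XXOO/OX.X]: (1,2)[XXOO/OXOX]+0*
p4 X@[XXOO/OXOX] terminal +0; root [XXO./O..X] d8

PV length from [XXO./O..X]: 3 plies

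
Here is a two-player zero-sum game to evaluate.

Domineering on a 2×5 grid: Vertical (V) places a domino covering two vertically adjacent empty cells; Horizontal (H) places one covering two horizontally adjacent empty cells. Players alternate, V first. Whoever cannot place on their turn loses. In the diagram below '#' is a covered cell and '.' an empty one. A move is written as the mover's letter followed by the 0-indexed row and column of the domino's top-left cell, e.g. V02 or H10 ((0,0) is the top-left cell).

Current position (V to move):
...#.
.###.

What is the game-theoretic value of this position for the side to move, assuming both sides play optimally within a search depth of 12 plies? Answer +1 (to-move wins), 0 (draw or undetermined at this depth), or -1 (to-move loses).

value(...#./.###., V) = +1

[...#./.###.] V move#1: V00:+1/#..#./####.*, V04:-1/...##/.####
[#..#./####.] H move#2: H01:-1/####./####.*
[####./####.] V move#3: V04:+1/#####/#####*
[#####/#####] end (terminal -1, H#4); searched ...#./.###. to 12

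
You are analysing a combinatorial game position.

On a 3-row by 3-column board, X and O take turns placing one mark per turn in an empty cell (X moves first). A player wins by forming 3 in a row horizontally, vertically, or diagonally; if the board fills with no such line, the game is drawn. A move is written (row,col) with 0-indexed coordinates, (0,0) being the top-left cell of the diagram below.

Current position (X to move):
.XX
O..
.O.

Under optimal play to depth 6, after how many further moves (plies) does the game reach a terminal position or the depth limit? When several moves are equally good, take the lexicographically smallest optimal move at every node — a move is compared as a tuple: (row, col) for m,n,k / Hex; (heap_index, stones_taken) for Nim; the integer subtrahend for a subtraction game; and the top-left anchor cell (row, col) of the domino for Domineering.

ply 1, X at .XX/O../.O. | (0,0)=+1→XXX/O../.O.*; (1,1)=+1→.XX/OX./.O.; (1,2)=+1→.XX/O.X/.O.; (2,0)=+1→.XX/O../XO.; (2,2)=+1→.XX/O../.OX
ply 2: XXX/O../.O. is terminal -1 (O); from .XX/O../.O. depth 6

PV length from [.XX/O../.O.]: 1 ply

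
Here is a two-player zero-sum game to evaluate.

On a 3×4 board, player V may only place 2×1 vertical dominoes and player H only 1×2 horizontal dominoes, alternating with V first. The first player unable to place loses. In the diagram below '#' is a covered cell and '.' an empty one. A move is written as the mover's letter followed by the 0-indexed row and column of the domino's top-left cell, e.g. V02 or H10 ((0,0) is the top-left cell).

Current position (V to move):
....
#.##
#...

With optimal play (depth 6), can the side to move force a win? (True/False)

ply 1, V at ..../#.##/#... | V01=-1→.#../####/#...*; V11=-1→..../####/##..
ply 2, H at .#../####/#... | H02=+1→.###/####/#...*; H21=+1→.#../####/###.; H22=+1→.#../####/#.##
ply 3: .###/####/#... is terminal -1 (V); from ..../#.##/#... depth 6

V winning at [..../#.##/#...]: False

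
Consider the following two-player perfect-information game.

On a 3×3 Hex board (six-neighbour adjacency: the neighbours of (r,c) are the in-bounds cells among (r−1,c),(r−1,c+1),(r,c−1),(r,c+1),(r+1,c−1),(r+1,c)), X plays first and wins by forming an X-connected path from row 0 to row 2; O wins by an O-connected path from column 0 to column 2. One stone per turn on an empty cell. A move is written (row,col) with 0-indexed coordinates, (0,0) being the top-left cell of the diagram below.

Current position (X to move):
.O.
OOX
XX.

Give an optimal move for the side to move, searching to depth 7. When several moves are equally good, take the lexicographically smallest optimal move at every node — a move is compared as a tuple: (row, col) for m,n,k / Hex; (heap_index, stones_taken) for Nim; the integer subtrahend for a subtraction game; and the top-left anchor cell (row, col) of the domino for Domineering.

X's best at [.O./OOX/XX.]: (0,2)

p1 X@[.O./OOX/XX.]: (0,0)[XO./OOX/XX.]-1 (0,2)[.OX/OOX/XX.]+1* (2,2)[.O./OOX/XXX]-1
p2 O@[.OX/OOX/XX.] terminal -1; root [.O./OOX/XX.] d7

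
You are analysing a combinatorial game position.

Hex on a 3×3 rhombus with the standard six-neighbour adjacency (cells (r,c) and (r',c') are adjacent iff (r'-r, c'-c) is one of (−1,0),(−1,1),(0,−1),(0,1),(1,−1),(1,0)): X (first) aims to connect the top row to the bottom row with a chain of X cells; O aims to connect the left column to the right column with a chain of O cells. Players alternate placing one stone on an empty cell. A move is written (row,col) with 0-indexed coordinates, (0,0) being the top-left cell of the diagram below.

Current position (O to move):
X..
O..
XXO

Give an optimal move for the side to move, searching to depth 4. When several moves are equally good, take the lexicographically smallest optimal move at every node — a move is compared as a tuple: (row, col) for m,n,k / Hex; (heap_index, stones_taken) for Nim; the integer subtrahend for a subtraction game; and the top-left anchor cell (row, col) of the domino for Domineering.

ply 1, O at X../O../XXO | (0,1)=-1→XO./O../XXO; (0,2)=+1→X.O/O../XXO*; (1,1)=+1→X../OO./XXO; (1,2)=-1→X../O.O/XXO
ply 2, X at X.O/O../XXO | (0,1)=-1→XXO/O../XXO*; (1,1)=-1→X.O/OX./XXO; (1,2)=-1→X.O/O.X/XXO
ply 3, O at XXO/O../XXO | (1,1)=+1→XXO/OO./XXO*; (1,2)=-1→XXO/O.O/XXO
ply 4: XXO/OO./XXO is terminal -1 (X); from X../O../XXO depth 4

O's best at [X../O../XXO]: (0,2)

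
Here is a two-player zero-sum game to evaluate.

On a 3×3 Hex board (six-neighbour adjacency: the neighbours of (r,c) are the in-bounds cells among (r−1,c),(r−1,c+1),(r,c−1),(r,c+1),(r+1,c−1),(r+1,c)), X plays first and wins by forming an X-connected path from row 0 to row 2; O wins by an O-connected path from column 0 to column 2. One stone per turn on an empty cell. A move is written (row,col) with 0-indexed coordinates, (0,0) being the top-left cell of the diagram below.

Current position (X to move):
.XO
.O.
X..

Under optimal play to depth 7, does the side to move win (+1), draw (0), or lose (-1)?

value(.XO/.O./X.., X) = +1

[.XO/.O./X..] X move#1: (0,0):-1/XXO/.O./X.., (1,0):+1/.XO/XO./X..*, (1,2):-1/.XO/.OX/X.., (2,1):-1/.XO/.O./XX., (2,2):-1/.XO/.O./X.X
[.XO/XO./X..] end (terminal -1, O#2); searched .XO/.O./X.. to 7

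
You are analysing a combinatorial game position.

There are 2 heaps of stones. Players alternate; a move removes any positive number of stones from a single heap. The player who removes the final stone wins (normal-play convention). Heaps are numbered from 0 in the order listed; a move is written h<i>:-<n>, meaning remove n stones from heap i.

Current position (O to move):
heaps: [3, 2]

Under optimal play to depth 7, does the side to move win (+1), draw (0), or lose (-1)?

[(3,2)] O move#1: h0:-1:+1/(2,2)*, h0:-2:-1/(1,2), h0:-3:-1/(0,2), h1:-1:-1/(3,1), h1:-2:-1/(3,0)
[(2,2)] X move#2: h0:-1:-1/(1,2)*, h0:-2:-1/(0,2), h1:-1:-1/(2,1), h1:-2:-1/(2,0)
[(1,2)] O move#3: h0:-1:-1/(0,2), h1:-1:+1/(1,1)*, h1:-2:-1/(1,0)
[(1,1)] X move#4: h0:-1:-1/(0,1)*, h1:-1:-1/(1,0)
[(0,1)] O move#5: h1:-1:+1/(0,0)*
[(0,0)] end (terminal -1, X#6); searched (3,2) to 7

value((3,2), O) = +1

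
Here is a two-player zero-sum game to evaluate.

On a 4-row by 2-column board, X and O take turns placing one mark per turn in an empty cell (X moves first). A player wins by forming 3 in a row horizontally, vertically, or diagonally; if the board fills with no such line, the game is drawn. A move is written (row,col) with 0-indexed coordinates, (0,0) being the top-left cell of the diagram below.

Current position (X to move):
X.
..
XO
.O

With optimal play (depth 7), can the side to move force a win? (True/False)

ply 1, X at X./../XO/.O | (0,1)=-1→XX/../XO/.O; (1,0)=+1→X./X./XO/.O*; (1,1)=+0→X./.X/XO/.O; (3,0)=-1→X./../XO/XO
ply 2: X./X./XO/.O is terminal -1 (O); from X./../XO/.O depth 7

X winning at [X./../XO/.O]: True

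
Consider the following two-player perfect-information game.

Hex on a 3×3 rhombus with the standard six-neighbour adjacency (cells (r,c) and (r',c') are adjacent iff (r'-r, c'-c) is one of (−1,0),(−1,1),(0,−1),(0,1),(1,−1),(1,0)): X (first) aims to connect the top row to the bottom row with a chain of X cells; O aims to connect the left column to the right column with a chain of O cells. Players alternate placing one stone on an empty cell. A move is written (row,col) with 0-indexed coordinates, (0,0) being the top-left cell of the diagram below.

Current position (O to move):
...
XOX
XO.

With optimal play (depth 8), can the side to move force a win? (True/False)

p1 O@[.../XOX/XO.]: (0,0)[O../XOX/XO.]-1* (0,1)[.O./XOX/XO.]-1 (0,2)[..O/XOX/XO.]-1 (2,2)[.../XOX/XOO]-1
p2 X@[O../XOX/XO.]: (0,1)[OX./XOX/XO.]+1* (0,2)[O.X/XOX/XO.]+1 (2,2)[O../XOX/XOX]+1
p3 O@[OX./XOX/XO.] terminal -1; root [.../XOX/XO.] d8

O winning at [.../XOX/XO.]: False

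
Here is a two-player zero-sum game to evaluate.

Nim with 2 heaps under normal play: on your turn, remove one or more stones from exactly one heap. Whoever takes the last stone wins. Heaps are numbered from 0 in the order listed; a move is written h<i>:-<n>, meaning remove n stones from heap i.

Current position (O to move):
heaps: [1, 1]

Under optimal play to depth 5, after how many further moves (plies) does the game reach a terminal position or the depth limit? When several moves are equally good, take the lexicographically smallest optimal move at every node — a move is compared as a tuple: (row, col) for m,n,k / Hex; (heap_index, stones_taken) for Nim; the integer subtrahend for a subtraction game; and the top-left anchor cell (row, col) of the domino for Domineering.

PV length from [(1,1)]: 2 plies

[(1,1)] O move#1: h0:-1:-1/(0,1)*, h1:-1:-1/(1,0)
[(0,1)] X move#2: h1:-1:+1/(0,0)*
[(0,0)] end (terminal -1, O#3); searched (1,1) to 5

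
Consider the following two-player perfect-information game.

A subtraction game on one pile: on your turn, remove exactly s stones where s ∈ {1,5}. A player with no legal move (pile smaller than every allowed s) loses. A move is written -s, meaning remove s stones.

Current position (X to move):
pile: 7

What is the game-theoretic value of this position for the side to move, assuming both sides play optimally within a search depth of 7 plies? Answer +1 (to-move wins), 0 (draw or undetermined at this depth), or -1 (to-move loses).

value(7, X) = +1

[7] X move#1: -1:+1/6*, -5:+1/2
[6] O move#2: -1:-1/5*, -5:-1/1
[5] X move#3: -1:+1/4*, -5:+1/0
[4] O move#4: -1:-1/3*
[3] X move#5: -1:+1/2*
[2] O move#6: -1:-1/1*
[1] X move#7: -1:+1/0*
[0] end (terminal -1, O#8); searched 7 to 7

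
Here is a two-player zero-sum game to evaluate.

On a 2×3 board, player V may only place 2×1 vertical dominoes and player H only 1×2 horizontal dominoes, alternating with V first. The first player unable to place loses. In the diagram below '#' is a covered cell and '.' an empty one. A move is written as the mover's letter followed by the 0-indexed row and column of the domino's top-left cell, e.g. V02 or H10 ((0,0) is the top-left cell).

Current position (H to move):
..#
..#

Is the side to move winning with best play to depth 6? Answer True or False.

p1 H@[..#/..#]: H00[###/..#]+1* H10[..#/###]+1
p2 V@[###/..#] terminal -1; root [..#/..#] d6

H winning at [..#/..#]: True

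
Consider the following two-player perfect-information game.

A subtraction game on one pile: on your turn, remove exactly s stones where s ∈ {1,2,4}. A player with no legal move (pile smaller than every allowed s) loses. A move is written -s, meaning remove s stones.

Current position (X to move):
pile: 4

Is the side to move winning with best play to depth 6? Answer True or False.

[4] X move#1: -1:+1/3*, -2:-1/2, -4:+1/0
[3] O move#2: -1:-1/2*, -2:-1/1
[2] X move#3: -1:-1/1, -2:+1/0*
[0] end (terminal -1, O#4); searched 4 to 6

X winning at [4]: True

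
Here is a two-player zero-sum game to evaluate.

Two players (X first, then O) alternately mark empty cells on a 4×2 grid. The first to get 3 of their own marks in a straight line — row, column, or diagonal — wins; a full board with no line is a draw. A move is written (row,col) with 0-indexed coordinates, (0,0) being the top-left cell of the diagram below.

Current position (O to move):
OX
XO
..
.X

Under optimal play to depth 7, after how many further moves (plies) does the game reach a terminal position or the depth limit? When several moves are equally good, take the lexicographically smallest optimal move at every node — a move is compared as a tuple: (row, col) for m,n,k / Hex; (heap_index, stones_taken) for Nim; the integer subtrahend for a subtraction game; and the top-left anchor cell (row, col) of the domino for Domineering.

PV length from [OX/XO/../.X]: 3 plies

[OX/XO/../.X] O move#1: (2,0):+0/OX/XO/O./.X*, (2,1):+0/OX/XO/.O/.X, (3,0):+0/OX/XO/../OX
[OX/XO/O./.X] X move#2: (2,1):+0/OX/XO/OX/.X*, (3,0):+0/OX/XO/O./XX
[OX/XO/OX/.X] O move#3: (3,0):+0/OX/XO/OX/OX*
[OX/XO/OX/OX] end (terminal +0, X#4); searched OX/XO/../.X to 7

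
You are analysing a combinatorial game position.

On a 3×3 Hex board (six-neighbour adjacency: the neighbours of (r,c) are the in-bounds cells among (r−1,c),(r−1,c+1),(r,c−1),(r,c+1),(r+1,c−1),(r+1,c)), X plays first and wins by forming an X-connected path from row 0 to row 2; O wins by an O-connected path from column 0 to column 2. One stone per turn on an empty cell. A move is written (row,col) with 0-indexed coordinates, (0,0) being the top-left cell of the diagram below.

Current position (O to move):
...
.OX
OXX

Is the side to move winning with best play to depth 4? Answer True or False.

O winning at [.../.OX/OXX]: True

ply 1, O at .../.OX/OXX | (0,0)=-1→O../.OX/OXX; (0,1)=-1→.O./.OX/OXX; (0,2)=+1→..O/.OX/OXX*; (1,0)=-1→.../OOX/OXX
ply 2: ..O/.OX/OXX is terminal -1 (X); from .../.OX/OXX depth 4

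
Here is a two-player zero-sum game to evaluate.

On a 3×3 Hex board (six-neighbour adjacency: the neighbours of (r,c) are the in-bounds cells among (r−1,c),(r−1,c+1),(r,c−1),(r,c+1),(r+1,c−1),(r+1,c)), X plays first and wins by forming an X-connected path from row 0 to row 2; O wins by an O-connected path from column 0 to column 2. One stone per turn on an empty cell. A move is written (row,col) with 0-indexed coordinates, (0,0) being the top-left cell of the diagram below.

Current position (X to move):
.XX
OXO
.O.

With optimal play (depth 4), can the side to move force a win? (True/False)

X winning at [.XX/OXO/.O.]: True

ply 1, X at .XX/OXO/.O. | (0,0)=-1→XXX/OXO/.O.; (2,0)=+1→.XX/OXO/XO.*; (2,2)=-1→.XX/OXO/.OX
ply 2: .XX/OXO/XO. is terminal -1 (O); from .XX/OXO/.O. depth 4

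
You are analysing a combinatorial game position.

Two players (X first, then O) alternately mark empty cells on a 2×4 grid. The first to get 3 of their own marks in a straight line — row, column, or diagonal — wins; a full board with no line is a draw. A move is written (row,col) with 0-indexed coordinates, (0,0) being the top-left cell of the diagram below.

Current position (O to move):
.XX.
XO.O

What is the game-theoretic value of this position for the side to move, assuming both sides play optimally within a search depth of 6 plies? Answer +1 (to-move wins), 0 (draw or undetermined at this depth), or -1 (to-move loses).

ply 1, O at .XX./XO.O | (0,0)=-1→OXX./XO.O; (0,3)=-1→.XXO/XO.O; (1,2)=+1→.XX./XOOO*
ply 2: .XX./XOOO is terminal -1 (X); from .XX./XO.O depth 6

value(.XX./XO.O, O) = +1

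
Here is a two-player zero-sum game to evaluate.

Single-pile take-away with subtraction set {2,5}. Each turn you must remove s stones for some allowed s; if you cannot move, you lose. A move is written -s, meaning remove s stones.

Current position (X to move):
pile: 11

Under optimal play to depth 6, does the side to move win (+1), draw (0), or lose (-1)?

ply 1, X at 11 | -2=-1→9*; -5=-1→6
ply 2, O at 9 | -2=+1→7*; -5=+1→4
ply 3, X at 7 | -2=-1→5*; -5=-1→2
ply 4, O at 5 | -2=-1→3; -5=+1→0*
ply 5: 0 is terminal -1 (X); from 11 depth 6

value(11, X) = -1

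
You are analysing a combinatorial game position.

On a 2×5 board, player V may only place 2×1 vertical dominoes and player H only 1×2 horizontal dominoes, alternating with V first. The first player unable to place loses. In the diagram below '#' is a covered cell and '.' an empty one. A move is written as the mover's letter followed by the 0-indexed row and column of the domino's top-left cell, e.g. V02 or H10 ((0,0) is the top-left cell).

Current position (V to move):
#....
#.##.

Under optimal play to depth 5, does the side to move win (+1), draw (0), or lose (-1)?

[#..../#.##.] V move#1: V01:-1/##.../####.*, V04:-1/#...#/#.###
[##.../####.] H move#2: H02:-1/####./####., H03:+1/##.##/####.*
[##.##/####.] end (terminal -1, V#3); searched #..../#.##. to 5

value(#..../#.##., V) = -1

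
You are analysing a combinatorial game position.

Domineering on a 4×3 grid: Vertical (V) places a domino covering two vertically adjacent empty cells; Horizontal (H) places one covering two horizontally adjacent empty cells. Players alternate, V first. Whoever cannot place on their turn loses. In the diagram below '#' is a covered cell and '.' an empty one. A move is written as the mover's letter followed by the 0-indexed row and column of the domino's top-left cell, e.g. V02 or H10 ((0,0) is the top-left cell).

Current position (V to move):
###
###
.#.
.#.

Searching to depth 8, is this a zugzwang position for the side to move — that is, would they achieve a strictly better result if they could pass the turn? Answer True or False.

p1 V@[###/###/.#./.#.]: V20[###/###/##./##.]+1* V22[###/###/.##/.##]+1
p2 H@[###/###/##./##.] terminal -1; root [###/###/.#./.#.] d8
suppose V passes — search the same position with H to move:
pass> p1 H@[###/###/.#./.#.] terminal -1; root [###/###/.#./.#.] d8
for V: play +1, pass +1

zugzwang(###/###/.#./.#., V) = False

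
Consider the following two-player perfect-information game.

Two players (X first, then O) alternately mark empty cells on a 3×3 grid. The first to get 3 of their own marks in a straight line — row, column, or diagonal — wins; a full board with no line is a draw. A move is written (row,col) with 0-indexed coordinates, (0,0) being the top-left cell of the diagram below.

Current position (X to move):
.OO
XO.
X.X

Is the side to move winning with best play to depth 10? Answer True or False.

[.OO/XO./X.X] X move#1: (0,0):+1/XOO/XO./X.X*, (1,2):-1/.OO/XOX/X.X, (2,1):+1/.OO/XO./XXX
[XOO/XO./X.X] end (terminal -1, O#2); searched .OO/XO./X.X to 10

X winning at [.OO/XO./X.X]: True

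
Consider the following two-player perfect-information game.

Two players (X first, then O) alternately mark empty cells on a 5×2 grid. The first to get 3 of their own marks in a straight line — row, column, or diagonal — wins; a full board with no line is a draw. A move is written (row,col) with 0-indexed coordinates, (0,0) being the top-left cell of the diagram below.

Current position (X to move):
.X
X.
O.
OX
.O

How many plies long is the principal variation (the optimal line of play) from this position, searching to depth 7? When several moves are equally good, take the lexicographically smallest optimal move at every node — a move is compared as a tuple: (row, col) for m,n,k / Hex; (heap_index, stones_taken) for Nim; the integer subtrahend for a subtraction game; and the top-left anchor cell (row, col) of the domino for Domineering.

ply 1, X at .X/X./O./OX/.O | (0,0)=-1→XX/X./O./OX/.O; (1,1)=-1→.X/XX/O./OX/.O; (2,1)=-1→.X/X./OX/OX/.O; (4,0)=+0→.X/X./O./OX/XO*
ply 2, O at .X/X./O./OX/XO | (0,0)=+0→OX/X./O./OX/XO*; (1,1)=+0→.X/XO/O./OX/XO; (2,1)=+0→.X/X./OO/OX/XO
ply 3, X at OX/X./O./OX/XO | (1,1)=+0→OX/XX/O./OX/XO*; (2,1)=+0→OX/X./OX/OX/XO
ply 4, O at OX/XX/O./OX/XO | (2,1)=+0→OX/XX/OO/OX/XO*
ply 5: OX/XX/OO/OX/XO is terminal +0 (X); from .X/X./O./OX/.O depth 7

PV length from [.X/X./O./OX/.O]: 4 plies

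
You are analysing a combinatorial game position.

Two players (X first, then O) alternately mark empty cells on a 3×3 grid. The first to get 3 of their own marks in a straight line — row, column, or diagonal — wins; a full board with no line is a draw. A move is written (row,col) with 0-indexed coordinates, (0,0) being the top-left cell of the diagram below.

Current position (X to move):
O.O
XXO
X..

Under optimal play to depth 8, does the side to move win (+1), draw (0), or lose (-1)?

[O.O/XXO/X..] X move#1: (0,1):-1/OXO/XXO/X..*, (2,1):-1/O.O/XXO/XX., (2,2):-1/O.O/XXO/X.X
[OXO/XXO/X..] O move#2: (2,1):+0/OXO/XXO/XO., (2,2):+1/OXO/XXO/X.O*
[OXO/XXO/X.O] end (terminal -1, X#3); searched O.O/XXO/X.. to 8

value(O.O/XXO/X.., X) = -1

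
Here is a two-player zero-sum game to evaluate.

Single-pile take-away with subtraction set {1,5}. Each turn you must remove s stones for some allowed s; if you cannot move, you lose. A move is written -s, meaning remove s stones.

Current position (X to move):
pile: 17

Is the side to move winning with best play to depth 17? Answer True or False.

p1 X@[17]: -1[16]+1* -5[12]+1
p2 O@[16]: -1[15]-1* -5[11]-1
p3 X@[15]: -1[14]+1* -5[10]+1
p4 O@[14]: -1[13]-1* -5[9]-1
p5 X@[13]: -1[12]+1* -5[8]+1
p6 O@[12]: -1[11]-1* -5[7]-1
p7 X@[11]: -1[10]+1* -5[6]+1
p8 O@[10]: -1[9]-1* -5[5]-1
p9 X@[9]: -1[8]+1* -5[4]+1
p10 O@[8]: -1[7]-1* -5[3]-1
p11 X@[7]: -1[6]+1* -5[2]+1
p12 O@[6]: -1[5]-1* -5[1]-1
p13 X@[5]: -1[4]+1* -5[0]+1
p14 O@[4]: -1[3]-1*
p15 X@[3]: -1[2]+1*
p16 O@[2]: -1[1]-1*
p17 X@[1]: -1[0]+1*
p18 O@[0] terminal -1; root [17] d17

X winning at [17]: True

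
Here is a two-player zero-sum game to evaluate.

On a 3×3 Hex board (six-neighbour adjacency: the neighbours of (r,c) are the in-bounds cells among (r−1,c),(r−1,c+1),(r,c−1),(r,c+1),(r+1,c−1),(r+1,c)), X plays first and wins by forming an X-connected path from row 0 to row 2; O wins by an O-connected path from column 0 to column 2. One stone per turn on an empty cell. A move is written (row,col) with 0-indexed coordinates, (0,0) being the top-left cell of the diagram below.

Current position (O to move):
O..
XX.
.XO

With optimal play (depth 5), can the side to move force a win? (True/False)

p1 O@[O../XX./.XO]: (0,1)[OO./XX./.XO]-1* (0,2)[O.O/XX./.XO]-1 (1,2)[O../XXO/.XO]-1 (2,0)[O../XX./OXO]-1
p2 X@[OO./XX./.XO]: (0,2)[OOX/XX./.XO]+1* (1,2)[OO./XXX/.XO]-1 (2,0)[OO./XX./XXO]-1
p3 O@[OOX/XX./.XO] terminal -1; root [O../XX./.XO] d5

O winning at [O../XX./.XO]: False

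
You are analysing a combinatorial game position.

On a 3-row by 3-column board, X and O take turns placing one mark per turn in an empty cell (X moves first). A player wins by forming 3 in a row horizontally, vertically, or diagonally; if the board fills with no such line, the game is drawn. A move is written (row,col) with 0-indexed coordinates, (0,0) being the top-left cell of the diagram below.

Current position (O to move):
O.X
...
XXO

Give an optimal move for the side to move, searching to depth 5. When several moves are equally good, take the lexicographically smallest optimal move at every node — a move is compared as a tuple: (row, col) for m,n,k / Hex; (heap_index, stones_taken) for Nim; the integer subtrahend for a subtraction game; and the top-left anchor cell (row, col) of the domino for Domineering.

[O.X/.../XXO] O move#1: (0,1):-1/OOX/.../XXO, (1,0):-1/O.X/O../XXO, (1,1):+1/O.X/.O./XXO*, (1,2):-1/O.X/..O/XXO
[O.X/.O./XXO] end (terminal -1, X#2); searched O.X/.../XXO to 5

O's best at [O.X/.../XXO]: (1,1)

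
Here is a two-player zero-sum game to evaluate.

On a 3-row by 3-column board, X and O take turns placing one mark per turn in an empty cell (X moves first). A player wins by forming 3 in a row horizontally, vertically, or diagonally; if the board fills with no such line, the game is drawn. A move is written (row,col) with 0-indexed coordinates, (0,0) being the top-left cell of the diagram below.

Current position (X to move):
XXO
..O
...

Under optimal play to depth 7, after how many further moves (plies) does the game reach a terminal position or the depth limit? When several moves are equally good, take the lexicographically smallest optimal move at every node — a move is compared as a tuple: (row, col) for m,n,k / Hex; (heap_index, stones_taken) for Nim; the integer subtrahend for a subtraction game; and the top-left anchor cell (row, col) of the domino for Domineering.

ply 1, X at XXO/..O/... | (1,0)=-1→XXO/X.O/...*; (1,1)=-1→XXO/.XO/...; (2,0)=-1→XXO/..O/X..; (2,1)=-1→XXO/..O/.X.; (2,2)=-1→XXO/..O/..X
ply 2, O at XXO/X.O/... | (1,1)=-1→XXO/XOO/...; (2,0)=+1→XXO/X.O/O..*; (2,1)=-1→XXO/X.O/.O.; (2,2)=+1→XXO/X.O/..O
ply 3, X at XXO/X.O/O.. | (1,1)=-1→XXO/XXO/O..*; (2,1)=-1→XXO/X.O/OX.; (2,2)=-1→XXO/X.O/O.X
ply 4, O at XXO/XXO/O.. | (2,1)=-1→XXO/XXO/OO.; (2,2)=+1→XXO/XXO/O.O*
ply 5: XXO/XXO/O.O is terminal -1 (X); from XXO/..O/... depth 7

PV length from [XXO/..O/...]: 4 plies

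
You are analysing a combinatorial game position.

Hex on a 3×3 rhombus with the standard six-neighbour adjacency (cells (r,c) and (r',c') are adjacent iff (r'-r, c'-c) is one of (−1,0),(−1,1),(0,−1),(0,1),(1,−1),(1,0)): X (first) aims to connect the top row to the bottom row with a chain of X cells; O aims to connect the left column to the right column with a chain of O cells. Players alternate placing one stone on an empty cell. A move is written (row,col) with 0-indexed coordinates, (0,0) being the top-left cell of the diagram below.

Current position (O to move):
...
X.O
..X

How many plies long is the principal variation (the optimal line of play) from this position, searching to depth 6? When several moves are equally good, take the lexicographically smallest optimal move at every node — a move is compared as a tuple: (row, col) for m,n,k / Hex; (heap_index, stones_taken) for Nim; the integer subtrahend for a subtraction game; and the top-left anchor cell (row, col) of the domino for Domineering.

p1 O@[.../X.O/..X]: (0,0)[O../X.O/..X]-1 (0,1)[.O./X.O/..X]-1 (0,2)[..O/X.O/..X]-1 (1,1)[.../XOO/..X]-1 (2,0)[.../X.O/O.X]+1* (2,1)[.../X.O/.OX]-1
p2 X@[.../X.O/O.X]: (0,0)[X../X.O/O.X]-1* (0,1)[.X./X.O/O.X]-1 (0,2)[..X/X.O/O.X]-1 (1,1)[.../XXO/O.X]-1 (2,1)[.../X.O/OXX]-1
p3 O@[X../X.O/O.X]: (0,1)[XO./X.O/O.X]+1* (0,2)[X.O/X.O/O.X]+1 (1,1)[X../XOO/O.X]+1 (2,1)[X../X.O/OOX]+1
p4 X@[XO./X.O/O.X]: (0,2)[XOX/X.O/O.X]-1* (1,1)[XO./XXO/O.X]-1 (2,1)[XO./X.O/OXX]-1
p5 O@[XOX/X.O/O.X]: (1,1)[XOX/XOO/O.X]+1* (2,1)[XOX/X.O/OOX]+1
p6 X@[XOX/XOO/O.X] terminal -1; root [.../X.O/..X] d6

PV length from [.../X.O/..X]: 5 plies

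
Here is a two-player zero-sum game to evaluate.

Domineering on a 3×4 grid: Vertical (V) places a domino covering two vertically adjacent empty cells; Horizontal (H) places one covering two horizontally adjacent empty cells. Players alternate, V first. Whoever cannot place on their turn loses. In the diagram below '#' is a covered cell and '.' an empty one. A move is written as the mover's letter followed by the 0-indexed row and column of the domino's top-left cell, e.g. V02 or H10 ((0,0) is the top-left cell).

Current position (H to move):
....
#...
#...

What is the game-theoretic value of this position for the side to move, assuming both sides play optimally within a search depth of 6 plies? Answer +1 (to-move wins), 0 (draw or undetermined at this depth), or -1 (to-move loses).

value(..../#.../#..., H) = +1

p1 H@[..../#.../#...]: H00[##../#.../#...]-1 H01[.##./#.../#...]-1 H02[..##/#.../#...]-1 H11[..../###./#...]+1* H12[..../#.##/#...]+1 H21[..../#.../###.]-1 H22[..../#.../#.##]-1
p2 V@[..../###./#...]: V03[...#/####/#...]-1* V13[..../####/#..#]-1
p3 H@[...#/####/#...]: H00[##.#/####/#...]+1* H01[.###/####/#...]+1 H21[...#/####/###.]+1 H22[...#/####/#.##]+1
p4 V@[##.#/####/#...] terminal -1; root [..../#.../#...] d6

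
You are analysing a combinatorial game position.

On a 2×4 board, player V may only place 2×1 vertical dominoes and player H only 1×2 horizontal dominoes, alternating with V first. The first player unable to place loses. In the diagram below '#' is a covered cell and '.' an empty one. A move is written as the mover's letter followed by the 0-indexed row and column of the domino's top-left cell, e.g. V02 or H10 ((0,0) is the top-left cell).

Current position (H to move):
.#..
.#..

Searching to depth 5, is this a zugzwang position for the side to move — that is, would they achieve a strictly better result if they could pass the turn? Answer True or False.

[.#../.#..] H move#1: H02:+1/.###/.#..*, H12:+1/.#../.###
[.###/.#..] V move#2: V00:-1/####/##..*
[####/##..] H move#3: H12:+1/####/####*
[####/####] end (terminal -1, V#4); searched .#../.#.. to 5
suppose H passes — search the same position with V to move:
pass> [.#../.#..] V move#1: V00:-1/##../##.., V02:+1/.##./.##.*, V03:+1/.#.#/.#.#
pass> [.##./.##.] end (terminal -1, H#2); searched .#../.#.. to 5
for H: play +1, pass -1

zugzwang(.#../.#.., H) = False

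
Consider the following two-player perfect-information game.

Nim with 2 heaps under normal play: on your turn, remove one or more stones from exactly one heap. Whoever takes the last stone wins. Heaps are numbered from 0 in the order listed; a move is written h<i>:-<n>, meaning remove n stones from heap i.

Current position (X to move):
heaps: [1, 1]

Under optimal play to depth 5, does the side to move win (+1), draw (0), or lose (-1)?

value((1,1), X) = -1

[(1,1)] X move#1: h0:-1:-1/(0,1)*, h1:-1:-1/(1,0)
[(0,1)] O move#2: h1:-1:+1/(0,0)*
[(0,0)] end (terminal -1, X#3); searched (1,1) to 5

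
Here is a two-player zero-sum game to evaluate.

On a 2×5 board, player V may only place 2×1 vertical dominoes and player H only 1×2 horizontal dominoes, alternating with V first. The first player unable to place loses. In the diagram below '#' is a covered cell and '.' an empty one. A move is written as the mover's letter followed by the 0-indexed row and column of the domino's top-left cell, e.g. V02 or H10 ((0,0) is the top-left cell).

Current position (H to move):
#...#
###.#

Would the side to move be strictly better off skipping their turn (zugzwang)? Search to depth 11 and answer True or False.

zugzwang(#...#/###.#, H) = False

ply 1, H at #...#/###.# | H01=-1→###.#/###.#; H02=+1→#.###/###.#*
ply 2: #.###/###.# is terminal -1 (V); from #...#/###.# depth 11
suppose H passes — search the same position with V to move:
pass> ply 1, V at #...#/###.# | V03=-1→#..##/#####*
pass> ply 2, H at #..##/##### | H01=+1→#####/#####*
pass> ply 3: #####/##### is terminal -1 (V); from #...#/###.# depth 11
for H: play +1, pass +1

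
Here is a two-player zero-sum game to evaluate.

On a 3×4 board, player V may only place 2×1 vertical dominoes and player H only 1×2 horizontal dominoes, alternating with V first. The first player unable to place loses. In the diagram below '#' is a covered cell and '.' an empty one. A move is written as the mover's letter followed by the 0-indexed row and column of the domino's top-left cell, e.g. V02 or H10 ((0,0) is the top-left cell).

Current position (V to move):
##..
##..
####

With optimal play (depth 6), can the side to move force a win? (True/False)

ply 1, V at ##../##../#### | V02=+1→###./###./####*; V03=+1→##.#/##.#/####
ply 2: ###./###./#### is terminal -1 (H); from ##../##../#### depth 6

V winning at [##../##../####]: True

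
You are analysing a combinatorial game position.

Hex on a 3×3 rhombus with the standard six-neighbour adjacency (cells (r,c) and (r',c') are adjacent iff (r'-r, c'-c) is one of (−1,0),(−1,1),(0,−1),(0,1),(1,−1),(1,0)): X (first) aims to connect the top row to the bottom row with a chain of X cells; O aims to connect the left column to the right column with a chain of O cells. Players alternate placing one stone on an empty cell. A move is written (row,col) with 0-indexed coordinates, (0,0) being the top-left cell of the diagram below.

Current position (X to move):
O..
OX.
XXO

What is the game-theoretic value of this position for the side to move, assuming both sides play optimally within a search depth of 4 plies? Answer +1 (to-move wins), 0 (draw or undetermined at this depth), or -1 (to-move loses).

value(O../OX./XXO, X) = +1

ply 1, X at O../OX./XXO | (0,1)=+1→OX./OX./XXO*; (0,2)=+1→O.X/OX./XXO; (1,2)=+1→O../OXX/XXO
ply 2: OX./OX./XXO is terminal -1 (O); from O../OX./XXO depth 4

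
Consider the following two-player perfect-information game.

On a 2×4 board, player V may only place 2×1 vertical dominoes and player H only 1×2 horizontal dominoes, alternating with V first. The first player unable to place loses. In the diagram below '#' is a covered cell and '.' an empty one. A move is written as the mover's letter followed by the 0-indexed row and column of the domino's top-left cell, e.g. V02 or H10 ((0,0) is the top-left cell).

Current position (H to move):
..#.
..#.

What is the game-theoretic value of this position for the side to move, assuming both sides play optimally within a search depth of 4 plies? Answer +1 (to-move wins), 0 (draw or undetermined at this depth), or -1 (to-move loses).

value(..#./..#., H) = +1

p1 H@[..#./..#.]: H00[###./..#.]+1* H10[..#./###.]+1
p2 V@[###./..#.]: V03[####/..##]-1*
p3 H@[####/..##]: H10[####/####]+1*
p4 V@[####/####] terminal -1; root [..#./..#.] d4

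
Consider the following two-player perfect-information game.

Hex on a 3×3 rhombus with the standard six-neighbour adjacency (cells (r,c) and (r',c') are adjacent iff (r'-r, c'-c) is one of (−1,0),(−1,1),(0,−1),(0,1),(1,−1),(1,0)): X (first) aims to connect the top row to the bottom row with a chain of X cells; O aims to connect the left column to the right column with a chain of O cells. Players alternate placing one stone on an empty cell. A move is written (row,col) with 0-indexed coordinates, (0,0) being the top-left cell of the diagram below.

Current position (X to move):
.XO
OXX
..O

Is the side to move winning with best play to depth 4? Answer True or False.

X winning at [.XO/OXX/..O]: True

[.XO/OXX/..O] X move#1: (0,0):+1/XXO/OXX/..O*, (2,0):+1/.XO/OXX/X.O, (2,1):+1/.XO/OXX/.XO
[XXO/OXX/..O] O move#2: (2,0):-1/XXO/OXX/O.O*, (2,1):-1/XXO/OXX/.OO
[XXO/OXX/O.O] X move#3: (2,1):+1/XXO/OXX/OXO*
[XXO/OXX/OXO] end (terminal -1, O#4); searched .XO/OXX/..O to 4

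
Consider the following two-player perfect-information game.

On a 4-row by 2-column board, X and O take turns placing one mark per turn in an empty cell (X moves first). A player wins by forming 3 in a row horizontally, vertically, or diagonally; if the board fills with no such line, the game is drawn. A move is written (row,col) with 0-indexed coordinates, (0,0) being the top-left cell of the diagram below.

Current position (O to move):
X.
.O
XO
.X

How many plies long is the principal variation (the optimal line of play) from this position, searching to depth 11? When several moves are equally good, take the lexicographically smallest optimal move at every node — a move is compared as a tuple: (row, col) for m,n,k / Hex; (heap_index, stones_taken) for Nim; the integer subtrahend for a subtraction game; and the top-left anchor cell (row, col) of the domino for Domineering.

PV length from [X./.O/XO/.X]: 1 ply

ply 1, O at X./.O/XO/.X | (0,1)=+1→XO/.O/XO/.X*; (1,0)=+0→X./OO/XO/.X; (3,0)=-1→X./.O/XO/OX
ply 2: XO/.O/XO/.X is terminal -1 (X); from X./.O/XO/.X depth 11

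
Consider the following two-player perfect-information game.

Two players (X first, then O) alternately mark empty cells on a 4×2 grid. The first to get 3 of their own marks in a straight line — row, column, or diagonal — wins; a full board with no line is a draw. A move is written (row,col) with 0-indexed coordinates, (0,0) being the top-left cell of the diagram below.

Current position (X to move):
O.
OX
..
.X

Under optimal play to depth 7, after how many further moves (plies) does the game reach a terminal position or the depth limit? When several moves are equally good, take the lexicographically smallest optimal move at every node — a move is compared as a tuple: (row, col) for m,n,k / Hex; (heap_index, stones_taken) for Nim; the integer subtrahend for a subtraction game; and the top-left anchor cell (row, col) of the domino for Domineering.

PV length from [O./OX/../.X]: 1 ply

[O./OX/../.X] X move#1: (0,1):-1/OX/OX/../.X, (2,0):+0/O./OX/X./.X, (2,1):+1/O./OX/.X/.X*, (3,0):-1/O./OX/../XX
[O./OX/.X/.X] end (terminal -1, O#2); searched O./OX/../.X to 7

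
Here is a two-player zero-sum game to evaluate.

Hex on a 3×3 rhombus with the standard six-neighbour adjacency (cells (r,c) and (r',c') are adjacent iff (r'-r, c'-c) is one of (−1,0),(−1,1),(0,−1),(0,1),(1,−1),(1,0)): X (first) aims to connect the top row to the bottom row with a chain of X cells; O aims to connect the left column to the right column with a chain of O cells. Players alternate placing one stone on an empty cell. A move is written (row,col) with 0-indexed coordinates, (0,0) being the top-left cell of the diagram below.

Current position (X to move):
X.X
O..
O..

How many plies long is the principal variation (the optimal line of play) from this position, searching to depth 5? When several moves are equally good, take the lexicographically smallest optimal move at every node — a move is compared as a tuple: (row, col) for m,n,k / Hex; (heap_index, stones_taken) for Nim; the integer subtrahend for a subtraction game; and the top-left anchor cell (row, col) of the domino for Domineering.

[X.X/O../O..] X move#1: (0,1):-1/XXX/O../O.., (1,1):-1/X.X/OX./O.., (1,2):+1/X.X/O.X/O..*, (2,1):+1/X.X/O../OX., (2,2):-1/X.X/O../O.X
[X.X/O.X/O..] O move#2: (0,1):-1/XOX/O.X/O..*, (1,1):-1/X.X/OOX/O.., (2,1):-1/X.X/O.X/OO., (2,2):-1/X.X/O.X/O.O
[XOX/O.X/O..] X move#3: (1,1):+1/XOX/OXX/O..*, (2,1):+1/XOX/O.X/OX., (2,2):+1/XOX/O.X/O.X
[XOX/OXX/O..] O move#4: (2,1):-1/XOX/OXX/OO.*, (2,2):-1/XOX/OXX/O.O
[XOX/OXX/OO.] X move#5: (2,2):+1/XOX/OXX/OOX*
[XOX/OXX/OOX] end (terminal -1, O#6); searched X.X/O../O.. to 5

PV length from [X.X/O../O..]: 5 plies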